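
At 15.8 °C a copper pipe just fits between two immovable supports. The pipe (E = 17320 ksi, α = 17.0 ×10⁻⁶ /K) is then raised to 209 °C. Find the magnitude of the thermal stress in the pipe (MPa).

E = 17320 ksi = 119.4 GPa.
ΔT = 193.2 K. Constrained thermal stress σ = E·α·ΔT = 119.4×10³ MPa × 17.0×10⁻⁶ × 193.2 = 392 MPa (compressive).

392 MPa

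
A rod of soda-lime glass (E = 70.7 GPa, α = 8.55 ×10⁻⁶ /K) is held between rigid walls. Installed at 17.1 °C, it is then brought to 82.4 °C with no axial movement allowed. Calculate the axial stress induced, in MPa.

39.5 MPa

ΔT = 65.30 K. Constrained thermal stress σ = E·α·ΔT = 70.70×10³ MPa × 8.55×10⁻⁶ × 65.30 = 39.5 MPa (compressive).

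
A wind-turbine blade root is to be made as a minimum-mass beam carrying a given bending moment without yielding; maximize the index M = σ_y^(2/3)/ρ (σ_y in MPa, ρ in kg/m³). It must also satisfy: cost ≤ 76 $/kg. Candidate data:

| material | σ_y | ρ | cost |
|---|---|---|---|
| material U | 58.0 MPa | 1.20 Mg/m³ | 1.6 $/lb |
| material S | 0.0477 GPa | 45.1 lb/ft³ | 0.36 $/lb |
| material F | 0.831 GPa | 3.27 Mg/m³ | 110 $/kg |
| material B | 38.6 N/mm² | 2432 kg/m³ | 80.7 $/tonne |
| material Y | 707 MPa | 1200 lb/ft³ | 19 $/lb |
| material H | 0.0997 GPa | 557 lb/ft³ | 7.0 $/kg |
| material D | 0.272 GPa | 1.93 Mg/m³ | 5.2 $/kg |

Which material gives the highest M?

Screen on constraints: cost ≤ 76 $/kg. Survivors: material U, material S, material B, material Y, material H, material D.
Normalizing units and computing the index:
  material U: σ_y = 58.00 MPa, ρ = 1200 kg/m³
  material S: σ_y = 47.70 MPa, ρ = 722.4 kg/m³
  material B: σ_y = 38.60 MPa, ρ = 2432 kg/m³
  material Y: σ_y = 707.0 MPa, ρ = 19220 kg/m³
  material H: σ_y = 99.70 MPa, ρ = 8922 kg/m³
  material D: σ_y = 272.0 MPa, ρ = 1930 kg/m³
  material D: M = 21.8×10⁻³
  material S: M = 18.2×10⁻³
  material U: M = 12.5×10⁻³
  material B: M = 4.70×10⁻³
  material Y: M = 4.13×10⁻³
  material H: M = 2.41×10⁻³
The maximum is for material D.

material D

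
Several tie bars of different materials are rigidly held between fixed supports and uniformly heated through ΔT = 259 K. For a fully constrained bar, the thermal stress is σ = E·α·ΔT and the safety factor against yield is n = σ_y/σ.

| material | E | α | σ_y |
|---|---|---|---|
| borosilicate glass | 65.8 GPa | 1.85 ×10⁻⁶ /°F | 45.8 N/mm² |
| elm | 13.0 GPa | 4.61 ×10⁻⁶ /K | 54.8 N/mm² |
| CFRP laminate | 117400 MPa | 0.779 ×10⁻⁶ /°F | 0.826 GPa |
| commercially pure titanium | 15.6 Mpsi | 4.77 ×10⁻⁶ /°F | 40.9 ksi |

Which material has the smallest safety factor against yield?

borosilicate glass

With everything in SI (GPa, ×10⁻⁶/K, MPa):
  borosilicate glass: E = 65.80, α = 3.33, σ_y = 45.80 → σ = 56.8 MPa, n = 0.807
  elm: E = 13.00, α = 4.61, σ_y = 54.80 → σ = 15.5 MPa, n = 3.53
  CFRP laminate: E = 117.4, α = 1.40, σ_y = 826.0 → σ = 42.6 MPa, n = 19.4
  commercially pure titanium: E = 107.6, α = 8.59, σ_y = 282.0 → σ = 239 MPa, n = 1.18
Smallest n: borosilicate glass with n = 0.807.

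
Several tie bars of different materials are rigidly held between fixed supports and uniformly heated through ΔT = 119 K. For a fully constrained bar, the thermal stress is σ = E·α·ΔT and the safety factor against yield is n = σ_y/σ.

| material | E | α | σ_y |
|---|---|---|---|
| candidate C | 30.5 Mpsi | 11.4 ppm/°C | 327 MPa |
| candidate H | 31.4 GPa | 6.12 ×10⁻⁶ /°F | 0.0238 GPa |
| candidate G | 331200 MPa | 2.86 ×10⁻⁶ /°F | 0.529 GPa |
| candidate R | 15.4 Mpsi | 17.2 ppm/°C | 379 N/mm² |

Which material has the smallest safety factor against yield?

candidate H

Converting E to GPa, α to ×10⁻⁶/K, σ_y to MPa, then σ and n for each:
  candidate C: E = 210.3, α = 11.4, σ_y = 327.0 → σ = 285 MPa, n = 1.15
  candidate H: E = 31.40, α = 11.0, σ_y = 23.80 → σ = 41.2 MPa, n = 0.578
  candidate G: E = 331.2, α = 5.15, σ_y = 529.0 → σ = 203 MPa, n = 2.61
  candidate R: E = 106.2, α = 17.2, σ_y = 379.0 → σ = 217 MPa, n = 1.74
The minimum is candidate H at n = 0.578.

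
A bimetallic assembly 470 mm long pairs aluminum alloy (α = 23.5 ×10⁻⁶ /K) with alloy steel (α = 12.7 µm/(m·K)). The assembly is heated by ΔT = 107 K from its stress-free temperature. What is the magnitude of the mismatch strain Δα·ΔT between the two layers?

Δα = |23.5 − 12.7|×10⁻⁶/K = 10.8×10⁻⁶/K.
Mismatch strain = Δα·ΔT = 10.8×10⁻⁶ × 107.0 = 1.16×10⁻³.

1.16×10⁻³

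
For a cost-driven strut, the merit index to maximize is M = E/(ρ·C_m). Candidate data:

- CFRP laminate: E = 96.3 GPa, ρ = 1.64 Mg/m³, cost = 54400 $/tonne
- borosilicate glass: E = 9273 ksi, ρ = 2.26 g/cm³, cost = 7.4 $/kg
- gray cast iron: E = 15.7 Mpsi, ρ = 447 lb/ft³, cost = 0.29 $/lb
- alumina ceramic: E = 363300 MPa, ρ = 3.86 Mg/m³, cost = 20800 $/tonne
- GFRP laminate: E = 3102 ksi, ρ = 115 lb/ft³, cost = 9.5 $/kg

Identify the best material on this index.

After converting to SI:
  CFRP laminate: E = 96.30 GPa, ρ = 1640 kg/m³, cost = 54.40 $/kg
  borosilicate glass: E = 63.94 GPa, ρ = 2260 kg/m³, cost = 7.400 $/kg
  gray cast iron: E = 108.2 GPa, ρ = 7160 kg/m³, cost = 0.6393 $/kg
  alumina ceramic: E = 363.3 GPa, ρ = 3860 kg/m³, cost = 20.80 $/kg
  GFRP laminate: E = 21.39 GPa, ρ = 1842 kg/m³, cost = 9.500 $/kg
  gray cast iron: M = 23.6 MN·m per $
  alumina ceramic: M = 4.52 MN·m per $
  borosilicate glass: M = 3.82 MN·m per $
  GFRP laminate: M = 1.22 MN·m per $
  CFRP laminate: M = 1.08 MN·m per $
Gray cast iron has the largest M.

gray cast iron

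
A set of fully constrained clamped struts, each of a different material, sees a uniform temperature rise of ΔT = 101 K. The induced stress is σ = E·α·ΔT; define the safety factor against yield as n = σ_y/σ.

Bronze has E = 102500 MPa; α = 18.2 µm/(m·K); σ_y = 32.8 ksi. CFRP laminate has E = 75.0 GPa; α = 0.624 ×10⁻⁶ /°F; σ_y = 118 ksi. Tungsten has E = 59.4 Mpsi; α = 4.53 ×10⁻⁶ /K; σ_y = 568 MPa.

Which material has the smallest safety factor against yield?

bronze

Converting E to GPa, α to ×10⁻⁶/K, σ_y to MPa, then σ and n for each:
  bronze: E = 102.5, α = 18.2, σ_y = 226.1 → σ = 188 MPa, n = 1.20
  CFRP laminate: E = 75.00, α = 1.12, σ_y = 813.6 → σ = 8.51 MPa, n = 95.6
  tungsten: E = 409.5, α = 4.53, σ_y = 568.0 → σ = 187 MPa, n = 3.03
Smallest n: bronze with n = 1.20.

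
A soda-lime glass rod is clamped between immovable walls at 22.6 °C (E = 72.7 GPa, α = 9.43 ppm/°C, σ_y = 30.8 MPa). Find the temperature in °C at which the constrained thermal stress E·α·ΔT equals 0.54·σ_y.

46.9 °C

E·α·ΔT = 16.63 MPa ⇒ ΔT = 16.63 / (72.70×10³ × 9.43×10⁻⁶) = 24.26 K.
T = 22.6 + 24.26 = 46.86 °C.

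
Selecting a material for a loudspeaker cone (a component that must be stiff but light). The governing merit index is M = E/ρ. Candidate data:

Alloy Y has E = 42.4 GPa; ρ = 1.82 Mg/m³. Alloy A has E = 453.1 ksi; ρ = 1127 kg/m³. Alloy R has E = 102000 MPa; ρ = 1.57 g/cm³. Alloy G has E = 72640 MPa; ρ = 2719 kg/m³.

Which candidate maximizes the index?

alloy R

Normalizing units and computing the index:
  alloy Y: E = 42.40 GPa, ρ = 1820 kg/m³
  alloy A: E = 3.124 GPa, ρ = 1127 kg/m³
  alloy R: E = 102.0 GPa, ρ = 1570 kg/m³
  alloy G: E = 72.64 GPa, ρ = 2719 kg/m³
  alloy R: M = 65.0 MN·m/kg
  alloy G: M = 26.7 MN·m/kg
  alloy Y: M = 23.3 MN·m/kg
  alloy A: M = 2.77 MN·m/kg
Highest index: alloy R.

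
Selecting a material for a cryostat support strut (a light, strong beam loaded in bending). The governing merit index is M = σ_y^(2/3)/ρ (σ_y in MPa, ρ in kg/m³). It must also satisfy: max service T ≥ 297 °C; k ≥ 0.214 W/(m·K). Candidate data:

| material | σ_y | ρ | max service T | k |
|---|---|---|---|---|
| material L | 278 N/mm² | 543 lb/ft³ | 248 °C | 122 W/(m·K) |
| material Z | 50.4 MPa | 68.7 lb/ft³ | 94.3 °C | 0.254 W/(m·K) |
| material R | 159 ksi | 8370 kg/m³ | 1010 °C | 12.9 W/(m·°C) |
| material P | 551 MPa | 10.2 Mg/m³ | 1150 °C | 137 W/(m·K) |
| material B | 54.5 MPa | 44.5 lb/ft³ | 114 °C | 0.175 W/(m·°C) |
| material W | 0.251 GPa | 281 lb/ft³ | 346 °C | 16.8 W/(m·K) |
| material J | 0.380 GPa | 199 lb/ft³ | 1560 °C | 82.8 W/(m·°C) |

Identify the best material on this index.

material J

Screen on constraints: max service T ≥ 297 °C; k ≥ 0.214 W/(m·K). Survivors: material R, material P, material W, material J.
Normalizing units and computing the index:
  material R: σ_y = 1096 MPa, ρ = 8370 kg/m³
  material P: σ_y = 551.0 MPa, ρ = 10200 kg/m³
  material W: σ_y = 251.0 MPa, ρ = 4501 kg/m³
  material J: σ_y = 380.0 MPa, ρ = 3188 kg/m³
  material J: M = 16.5×10⁻³
  material R: M = 12.7×10⁻³
  material W: M = 8.84×10⁻³
  material P: M = 6.59×10⁻³
Highest index: material J.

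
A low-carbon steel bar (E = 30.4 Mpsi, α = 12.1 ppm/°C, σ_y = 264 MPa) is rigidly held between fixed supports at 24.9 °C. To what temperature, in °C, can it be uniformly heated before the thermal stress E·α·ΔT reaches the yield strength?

129 °C

E = 30.4 Mpsi = 209.6 GPa.
E·α·ΔT = 264.0 MPa ⇒ ΔT = 264.0 / (209.6×10³ × 12.1×10⁻⁶) = 104.1 K.
T = 24.9 + 104.1 = 129.0 °C.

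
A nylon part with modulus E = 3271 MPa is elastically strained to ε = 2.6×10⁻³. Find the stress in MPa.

8.50 MPa

E = 3271 MPa = 3.271 GPa.
σ = E·ε = 3271 MPa × 2.6×10⁻³ = 8.50 MPa.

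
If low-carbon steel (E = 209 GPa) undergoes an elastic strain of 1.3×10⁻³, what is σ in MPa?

272 MPa

σ = E·ε = 209000 MPa × 1.3×10⁻³ = 272 MPa.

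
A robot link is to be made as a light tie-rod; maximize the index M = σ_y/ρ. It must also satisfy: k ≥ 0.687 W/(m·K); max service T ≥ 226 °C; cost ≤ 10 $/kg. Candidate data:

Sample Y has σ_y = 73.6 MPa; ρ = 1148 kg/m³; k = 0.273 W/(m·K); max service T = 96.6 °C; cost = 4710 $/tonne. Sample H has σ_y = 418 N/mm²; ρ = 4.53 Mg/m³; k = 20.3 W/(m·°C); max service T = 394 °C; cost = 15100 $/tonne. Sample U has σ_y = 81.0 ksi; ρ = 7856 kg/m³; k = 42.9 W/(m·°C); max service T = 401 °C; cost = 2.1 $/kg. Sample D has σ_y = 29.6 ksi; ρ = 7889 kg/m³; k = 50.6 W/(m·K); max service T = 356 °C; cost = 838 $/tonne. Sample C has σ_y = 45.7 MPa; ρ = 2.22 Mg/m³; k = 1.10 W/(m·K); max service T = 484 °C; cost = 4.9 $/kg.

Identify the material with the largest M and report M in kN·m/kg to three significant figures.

Screen on constraints: k ≥ 0.687 W/(m·K); max service T ≥ 226 °C; cost ≤ 10 $/kg. Survivors: sample U, sample D, sample C.
Putting every candidate on a common basis:
  sample U: σ_y = 558.5 MPa, ρ = 7856 kg/m³
  sample D: σ_y = 204.1 MPa, ρ = 7889 kg/m³
  sample C: σ_y = 45.70 MPa, ρ = 2220 kg/m³
  sample U: M = 71.1 kN·m/kg
  sample D: M = 25.9 kN·m/kg
  sample C: M = 20.6 kN·m/kg
Sample U ranks first.

sample U, M = 71.1 kN·m/kg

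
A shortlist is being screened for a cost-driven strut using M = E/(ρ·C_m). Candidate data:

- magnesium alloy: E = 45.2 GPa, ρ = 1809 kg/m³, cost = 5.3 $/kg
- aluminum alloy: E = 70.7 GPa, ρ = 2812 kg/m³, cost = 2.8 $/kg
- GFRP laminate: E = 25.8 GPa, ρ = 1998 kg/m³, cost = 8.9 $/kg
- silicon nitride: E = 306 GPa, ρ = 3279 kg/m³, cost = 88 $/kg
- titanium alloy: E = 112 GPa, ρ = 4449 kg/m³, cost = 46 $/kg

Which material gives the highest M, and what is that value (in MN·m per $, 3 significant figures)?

Computing M directly (units already consistent):
  aluminum alloy: M = 8.98 MN·m per $
  magnesium alloy: M = 4.71 MN·m per $
  GFRP laminate: M = 1.45 MN·m per $
  silicon nitride: M = 1.06 MN·m per $
  titanium alloy: M = 0.547 MN·m per $
Aluminum alloy has the largest M.

aluminum alloy, M = 8.98 MN·m per $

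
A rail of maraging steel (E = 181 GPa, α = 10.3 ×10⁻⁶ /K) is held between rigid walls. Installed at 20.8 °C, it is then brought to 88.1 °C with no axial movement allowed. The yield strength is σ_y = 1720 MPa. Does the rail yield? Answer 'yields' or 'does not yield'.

ΔT = 67.30 K. Constrained thermal stress σ = E·α·ΔT = 181.0×10³ MPa × 10.3×10⁻⁶ × 67.30 = 125 MPa (compressive).
Compare to σ_y = 1720 MPa: σ < σ_y, so it does not yield.

does not yield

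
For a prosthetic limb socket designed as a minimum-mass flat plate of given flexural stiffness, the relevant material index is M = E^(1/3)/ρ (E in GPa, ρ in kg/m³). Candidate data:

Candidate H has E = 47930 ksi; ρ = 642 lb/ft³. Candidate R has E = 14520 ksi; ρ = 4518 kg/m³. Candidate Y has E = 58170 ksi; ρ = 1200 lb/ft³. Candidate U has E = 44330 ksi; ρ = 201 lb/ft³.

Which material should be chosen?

Putting every candidate on a common basis:
  candidate H: E = 330.5 GPa, ρ = 10280 kg/m³
  candidate R: E = 100.1 GPa, ρ = 4518 kg/m³
  candidate Y: E = 401.1 GPa, ρ = 19220 kg/m³
  candidate U: E = 305.6 GPa, ρ = 3220 kg/m³
  candidate U: M = 2.09×10⁻³
  candidate R: M = 1.03×10⁻³
  candidate H: M = 0.672×10⁻³
  candidate Y: M = 0.384×10⁻³
The maximum is for candidate U.

candidate U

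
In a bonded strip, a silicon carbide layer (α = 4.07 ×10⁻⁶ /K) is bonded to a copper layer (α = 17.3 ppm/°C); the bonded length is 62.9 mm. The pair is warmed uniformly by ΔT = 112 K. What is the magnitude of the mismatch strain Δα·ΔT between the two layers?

Δα = |4.07 − 17.3|×10⁻⁶/K = 13.2×10⁻⁶/K.
Mismatch strain = Δα·ΔT = 13.2×10⁻⁶ × 112.0 = 1.48×10⁻³.

1.48×10⁻³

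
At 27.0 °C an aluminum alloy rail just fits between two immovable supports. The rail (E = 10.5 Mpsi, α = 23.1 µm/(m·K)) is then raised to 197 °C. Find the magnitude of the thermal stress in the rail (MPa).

284 MPa

E = 10.5 Mpsi = 72.39 GPa.
ΔT = 170.0 K. Constrained thermal stress σ = E·α·ΔT = 72.39×10³ MPa × 23.1×10⁻⁶ × 170.0 = 284 MPa (compressive).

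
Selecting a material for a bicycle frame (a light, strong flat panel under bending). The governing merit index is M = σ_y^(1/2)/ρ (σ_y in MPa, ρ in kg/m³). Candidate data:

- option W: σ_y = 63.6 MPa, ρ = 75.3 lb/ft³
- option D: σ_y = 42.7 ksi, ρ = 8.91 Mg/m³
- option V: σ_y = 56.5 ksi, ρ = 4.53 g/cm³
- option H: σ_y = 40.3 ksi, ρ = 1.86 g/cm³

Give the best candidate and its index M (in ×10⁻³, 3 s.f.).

option H, M = 8.96×10⁻³

After converting to SI:
  option W: σ_y = 63.60 MPa, ρ = 1206 kg/m³
  option D: σ_y = 294.4 MPa, ρ = 8910 kg/m³
  option V: σ_y = 389.6 MPa, ρ = 4530 kg/m³
  option H: σ_y = 277.9 MPa, ρ = 1860 kg/m³
  option H: M = 8.96×10⁻³
  option W: M = 6.61×10⁻³
  option V: M = 4.36×10⁻³
  option D: M = 1.93×10⁻³
Option H has the largest M.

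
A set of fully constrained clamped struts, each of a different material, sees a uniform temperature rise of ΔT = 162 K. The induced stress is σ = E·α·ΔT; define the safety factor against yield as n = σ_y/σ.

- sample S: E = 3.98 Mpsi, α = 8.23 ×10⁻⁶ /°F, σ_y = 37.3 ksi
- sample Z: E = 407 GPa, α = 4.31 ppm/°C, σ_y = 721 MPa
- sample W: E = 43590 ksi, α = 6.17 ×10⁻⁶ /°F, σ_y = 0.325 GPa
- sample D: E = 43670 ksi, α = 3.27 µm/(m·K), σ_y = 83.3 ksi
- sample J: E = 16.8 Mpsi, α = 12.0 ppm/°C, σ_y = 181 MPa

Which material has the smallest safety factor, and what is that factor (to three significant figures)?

In consistent units (E in GPa, α in ×10⁻⁶/K, σ_y in MPa):
  sample S: E = 27.44, α = 14.8, σ_y = 257.2 → σ = 65.9 MPa, n = 3.91
  sample Z: E = 407.0, α = 4.31, σ_y = 721.0 → σ = 284 MPa, n = 2.54
  sample W: E = 300.5, α = 11.1, σ_y = 325.0 → σ = 541 MPa, n = 0.601
  sample D: E = 301.1, α = 3.27, σ_y = 574.3 → σ = 160 MPa, n = 3.60
  sample J: E = 115.8, α = 12.0, σ_y = 181.0 → σ = 225 MPa, n = 0.804
Sample W has the lowest safety factor, n = 0.601.

sample W, n = 0.601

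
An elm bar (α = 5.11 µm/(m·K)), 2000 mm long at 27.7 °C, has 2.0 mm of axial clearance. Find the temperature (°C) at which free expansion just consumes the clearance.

α·L₀·ΔT = 2.0 mm ⇒ ΔT = 2.0 / (5.11×10⁻⁶ × 2000.0) = 195.7 K.
T = 27.7 + 195.7 = 223.4 °C.

223 °C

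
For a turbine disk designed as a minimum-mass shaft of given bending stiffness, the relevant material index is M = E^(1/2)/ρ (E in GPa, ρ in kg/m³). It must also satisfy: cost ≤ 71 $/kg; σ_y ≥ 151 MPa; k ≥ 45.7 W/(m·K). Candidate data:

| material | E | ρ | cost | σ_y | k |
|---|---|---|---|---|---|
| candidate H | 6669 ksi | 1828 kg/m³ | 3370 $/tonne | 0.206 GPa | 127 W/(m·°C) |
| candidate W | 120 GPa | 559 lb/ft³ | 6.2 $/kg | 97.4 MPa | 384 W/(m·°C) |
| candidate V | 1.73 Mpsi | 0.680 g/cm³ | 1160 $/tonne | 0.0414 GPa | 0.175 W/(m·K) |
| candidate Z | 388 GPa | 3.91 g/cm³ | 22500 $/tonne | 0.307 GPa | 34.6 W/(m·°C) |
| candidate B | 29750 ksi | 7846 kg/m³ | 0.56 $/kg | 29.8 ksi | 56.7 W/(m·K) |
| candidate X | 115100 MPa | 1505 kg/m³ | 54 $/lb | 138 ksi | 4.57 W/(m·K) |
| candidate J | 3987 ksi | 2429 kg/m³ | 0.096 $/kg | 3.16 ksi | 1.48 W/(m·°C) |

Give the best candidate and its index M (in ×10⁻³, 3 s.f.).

Screen on constraints: cost ≤ 71 $/kg; σ_y ≥ 151 MPa; k ≥ 45.7 W/(m·K). Survivors: candidate H, candidate B.
Putting every candidate on a common basis:
  candidate H: E = 45.98 GPa, ρ = 1828 kg/m³
  candidate B: E = 205.1 GPa, ρ = 7846 kg/m³
  candidate H: M = 3.71×10⁻³
  candidate B: M = 1.83×10⁻³
Candidate H has the largest M.

candidate H, M = 3.71×10⁻³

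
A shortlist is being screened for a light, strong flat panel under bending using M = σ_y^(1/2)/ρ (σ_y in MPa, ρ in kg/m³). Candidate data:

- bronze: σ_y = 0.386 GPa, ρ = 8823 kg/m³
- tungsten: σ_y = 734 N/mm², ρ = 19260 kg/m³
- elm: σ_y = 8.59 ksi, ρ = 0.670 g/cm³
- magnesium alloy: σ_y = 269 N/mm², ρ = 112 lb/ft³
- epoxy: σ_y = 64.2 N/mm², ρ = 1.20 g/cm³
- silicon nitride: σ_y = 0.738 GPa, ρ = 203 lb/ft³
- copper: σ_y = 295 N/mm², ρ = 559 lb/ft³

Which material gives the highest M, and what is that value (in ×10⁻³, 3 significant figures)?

elm, M = 11.5×10⁻³

Putting every candidate on a common basis:
  bronze: σ_y = 386.0 MPa, ρ = 8823 kg/m³
  tungsten: σ_y = 734.0 MPa, ρ = 19260 kg/m³
  elm: σ_y = 59.23 MPa, ρ = 670.0 kg/m³
  magnesium alloy: σ_y = 269.0 MPa, ρ = 1794 kg/m³
  epoxy: σ_y = 64.20 MPa, ρ = 1200 kg/m³
  silicon nitride: σ_y = 738.0 MPa, ρ = 3252 kg/m³
  copper: σ_y = 295.0 MPa, ρ = 8954 kg/m³
  elm: M = 11.5×10⁻³
  magnesium alloy: M = 9.14×10⁻³
  silicon nitride: M = 8.35×10⁻³
  epoxy: M = 6.68×10⁻³
  bronze: M = 2.23×10⁻³
  copper: M = 1.92×10⁻³
  tungsten: M = 1.41×10⁻³
Highest index: elm.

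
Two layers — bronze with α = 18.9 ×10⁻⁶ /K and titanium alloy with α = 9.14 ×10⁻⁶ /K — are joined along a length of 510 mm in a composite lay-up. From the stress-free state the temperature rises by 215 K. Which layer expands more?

α(bronze) = 18.9×10⁻⁶/K vs α(titanium alloy) = 9.14×10⁻⁶/K.
Higher α expands more for the same ΔT: bronze.

bronze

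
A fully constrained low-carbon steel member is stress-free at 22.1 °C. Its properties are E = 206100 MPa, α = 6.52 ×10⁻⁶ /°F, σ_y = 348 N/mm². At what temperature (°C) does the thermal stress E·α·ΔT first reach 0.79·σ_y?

136 °C

E = 206100 MPa = 206.1 GPa.
α = 6.52×10⁻⁶/°F × 9/5 = 11.7×10⁻⁶/K.
σ_y = 348 N/mm² = 348.0 MPa.
E·α·ΔT = 274.9 MPa ⇒ ΔT = 274.9 / (206.1×10³ × 11.7×10⁻⁶) = 113.7 K.
T = 22.1 + 113.7 = 135.8 °C.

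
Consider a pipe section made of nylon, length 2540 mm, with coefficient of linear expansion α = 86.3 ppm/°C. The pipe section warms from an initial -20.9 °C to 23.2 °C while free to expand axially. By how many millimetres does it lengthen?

9.67 mm

ΔT = 23.2 − (-20.9) = 44.10 K.
ΔL = α·L₀·ΔT = 86.3×10⁻⁶ × 2540 mm × 44.10 K = 9.67 mm.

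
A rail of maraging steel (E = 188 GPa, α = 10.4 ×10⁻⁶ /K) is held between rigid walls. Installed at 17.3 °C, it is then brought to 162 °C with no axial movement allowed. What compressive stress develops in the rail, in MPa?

283 MPa

ΔT = 144.7 K. Constrained thermal stress σ = E·α·ΔT = 188.0×10³ MPa × 10.4×10⁻⁶ × 144.7 = 283 MPa (compressive).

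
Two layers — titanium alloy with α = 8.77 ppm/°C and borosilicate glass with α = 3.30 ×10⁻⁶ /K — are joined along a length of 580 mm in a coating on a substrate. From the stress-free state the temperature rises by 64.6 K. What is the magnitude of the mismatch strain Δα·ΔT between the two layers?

Δα = |8.77 − 3.30|×10⁻⁶/K = 5.47×10⁻⁶/K.
Mismatch strain = Δα·ΔT = 5.47×10⁻⁶ × 64.6 = 3.53×10⁻⁴.

3.53×10⁻⁴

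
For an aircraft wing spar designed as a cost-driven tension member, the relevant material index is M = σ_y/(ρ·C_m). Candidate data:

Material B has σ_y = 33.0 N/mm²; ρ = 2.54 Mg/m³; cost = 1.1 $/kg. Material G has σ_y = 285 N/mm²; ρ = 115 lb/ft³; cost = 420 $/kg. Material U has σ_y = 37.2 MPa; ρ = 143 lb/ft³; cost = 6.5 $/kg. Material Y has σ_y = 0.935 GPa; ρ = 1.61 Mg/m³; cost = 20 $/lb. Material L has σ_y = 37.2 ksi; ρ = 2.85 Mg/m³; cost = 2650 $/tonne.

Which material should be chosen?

material L

Putting every candidate on a common basis:
  material B: σ_y = 33.00 MPa, ρ = 2540 kg/m³, cost = 1.100 $/kg
  material G: σ_y = 285.0 MPa, ρ = 1842 kg/m³, cost = 420.0 $/kg
  material U: σ_y = 37.20 MPa, ρ = 2291 kg/m³, cost = 6.500 $/kg
  material Y: σ_y = 935.0 MPa, ρ = 1610 kg/m³, cost = 44.09 $/kg
  material L: σ_y = 256.5 MPa, ρ = 2850 kg/m³, cost = 2.650 $/kg
  material L: M = 34.0 kN·m per $
  material Y: M = 13.2 kN·m per $
  material B: M = 11.8 kN·m per $
  material U: M = 2.50 kN·m per $
  material G: M = 0.368 kN·m per $
Material L ranks first.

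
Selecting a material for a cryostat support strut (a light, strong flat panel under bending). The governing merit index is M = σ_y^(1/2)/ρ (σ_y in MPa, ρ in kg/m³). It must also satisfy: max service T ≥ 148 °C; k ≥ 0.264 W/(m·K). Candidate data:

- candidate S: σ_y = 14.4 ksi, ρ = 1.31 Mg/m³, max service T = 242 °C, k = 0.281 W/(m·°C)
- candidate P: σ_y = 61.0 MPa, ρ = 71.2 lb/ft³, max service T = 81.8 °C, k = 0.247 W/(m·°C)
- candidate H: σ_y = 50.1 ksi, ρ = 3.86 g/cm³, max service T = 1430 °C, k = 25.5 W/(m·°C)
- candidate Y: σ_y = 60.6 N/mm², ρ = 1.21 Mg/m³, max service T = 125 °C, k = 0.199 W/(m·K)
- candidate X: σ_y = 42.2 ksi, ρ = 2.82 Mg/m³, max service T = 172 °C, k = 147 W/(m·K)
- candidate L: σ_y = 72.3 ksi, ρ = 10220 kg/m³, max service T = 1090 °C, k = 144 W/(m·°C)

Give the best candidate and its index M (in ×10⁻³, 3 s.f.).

candidate S, M = 7.61×10⁻³

Screen on constraints: max service T ≥ 148 °C; k ≥ 0.264 W/(m·K). Survivors: candidate S, candidate H, candidate X, candidate L.
Convert each candidate to consistent units, then evaluate M:
  candidate S: σ_y = 99.28 MPa, ρ = 1310 kg/m³
  candidate H: σ_y = 345.4 MPa, ρ = 3860 kg/m³
  candidate X: σ_y = 291.0 MPa, ρ = 2820 kg/m³
  candidate L: σ_y = 498.5 MPa, ρ = 10220 kg/m³
  candidate S: M = 7.61×10⁻³
  candidate X: M = 6.05×10⁻³
  candidate H: M = 4.81×10⁻³
  candidate L: M = 2.18×10⁻³
Highest index: candidate S.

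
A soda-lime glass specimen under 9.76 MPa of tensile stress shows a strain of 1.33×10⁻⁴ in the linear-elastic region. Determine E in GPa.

E = σ/ε = 9.76 MPa / 1.33×10⁻⁴ = 73380 MPa = 73.4 GPa.

73.4 GPa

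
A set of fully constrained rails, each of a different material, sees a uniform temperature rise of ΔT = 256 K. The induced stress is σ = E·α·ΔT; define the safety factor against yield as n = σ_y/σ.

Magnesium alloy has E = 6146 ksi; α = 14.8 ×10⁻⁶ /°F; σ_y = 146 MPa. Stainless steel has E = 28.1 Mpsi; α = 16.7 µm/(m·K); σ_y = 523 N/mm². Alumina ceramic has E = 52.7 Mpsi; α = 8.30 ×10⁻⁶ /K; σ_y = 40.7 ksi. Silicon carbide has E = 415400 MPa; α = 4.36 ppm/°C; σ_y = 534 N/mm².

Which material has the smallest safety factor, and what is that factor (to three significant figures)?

Converting E to GPa, α to ×10⁻⁶/K, σ_y to MPa, then σ and n for each:
  magnesium alloy: E = 42.38, α = 26.6, σ_y = 146.0 → σ = 289 MPa, n = 0.505
  stainless steel: E = 193.7, α = 16.7, σ_y = 523.0 → σ = 828 MPa, n = 0.631
  alumina ceramic: E = 363.4, α = 8.30, σ_y = 280.6 → σ = 772 MPa, n = 0.363
  silicon carbide: E = 415.4, α = 4.36, σ_y = 534.0 → σ = 464 MPa, n = 1.15
The minimum is alumina ceramic at n = 0.363.

alumina ceramic, n = 0.363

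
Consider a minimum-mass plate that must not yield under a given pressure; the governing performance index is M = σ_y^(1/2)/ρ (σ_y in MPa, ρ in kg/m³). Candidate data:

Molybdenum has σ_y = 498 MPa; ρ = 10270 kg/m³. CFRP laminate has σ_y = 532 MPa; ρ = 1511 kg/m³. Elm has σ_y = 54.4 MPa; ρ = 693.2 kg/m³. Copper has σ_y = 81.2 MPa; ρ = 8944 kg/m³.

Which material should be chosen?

Computing M directly (units already consistent):
  CFRP laminate: M = 15.3×10⁻³
  elm: M = 10.6×10⁻³
  molybdenum: M = 2.17×10⁻³
  copper: M = 1.01×10⁻³
CFRP laminate has the largest M.

CFRP laminate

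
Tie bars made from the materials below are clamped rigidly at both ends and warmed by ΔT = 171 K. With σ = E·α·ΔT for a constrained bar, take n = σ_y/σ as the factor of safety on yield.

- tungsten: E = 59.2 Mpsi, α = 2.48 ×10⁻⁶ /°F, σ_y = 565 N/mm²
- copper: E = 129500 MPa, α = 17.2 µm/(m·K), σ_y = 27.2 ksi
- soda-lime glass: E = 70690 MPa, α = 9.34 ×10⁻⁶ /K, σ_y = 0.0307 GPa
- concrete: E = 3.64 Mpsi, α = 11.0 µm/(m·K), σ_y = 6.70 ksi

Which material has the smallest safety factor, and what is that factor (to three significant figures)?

Converting E to GPa, α to ×10⁻⁶/K, σ_y to MPa, then σ and n for each:
  tungsten: E = 408.2, α = 4.46, σ_y = 565.0 → σ = 312 MPa, n = 1.81
  copper: E = 129.5, α = 17.2, σ_y = 187.5 → σ = 381 MPa, n = 0.492
  soda-lime glass: E = 70.69, α = 9.34, σ_y = 30.70 → σ = 113 MPa, n = 0.272
  concrete: E = 25.10, α = 11.0, σ_y = 46.19 → σ = 47.2 MPa, n = 0.979
Soda-lime glass has the lowest safety factor, n = 0.272.

soda-lime glass, n = 0.272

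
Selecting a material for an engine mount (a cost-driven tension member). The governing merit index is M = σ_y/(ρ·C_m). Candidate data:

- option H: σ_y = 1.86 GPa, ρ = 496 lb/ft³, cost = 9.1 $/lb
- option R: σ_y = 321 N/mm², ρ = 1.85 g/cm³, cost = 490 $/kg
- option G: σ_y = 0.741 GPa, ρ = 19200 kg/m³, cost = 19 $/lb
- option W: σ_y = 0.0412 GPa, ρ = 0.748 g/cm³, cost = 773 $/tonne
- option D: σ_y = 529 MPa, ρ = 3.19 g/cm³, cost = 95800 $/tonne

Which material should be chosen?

option W

After converting to SI:
  option H: σ_y = 1860 MPa, ρ = 7945 kg/m³, cost = 20.06 $/kg
  option R: σ_y = 321.0 MPa, ρ = 1850 kg/m³, cost = 490.0 $/kg
  option G: σ_y = 741.0 MPa, ρ = 19200 kg/m³, cost = 41.89 $/kg
  option W: σ_y = 41.20 MPa, ρ = 748.0 kg/m³, cost = 0.7730 $/kg
  option D: σ_y = 529.0 MPa, ρ = 3190 kg/m³, cost = 95.80 $/kg
  option W: M = 71.3 kN·m per $
  option H: M = 11.7 kN·m per $
  option D: M = 1.73 kN·m per $
  option G: M = 0.921 kN·m per $
  option R: M = 0.354 kN·m per $
Highest index: option W.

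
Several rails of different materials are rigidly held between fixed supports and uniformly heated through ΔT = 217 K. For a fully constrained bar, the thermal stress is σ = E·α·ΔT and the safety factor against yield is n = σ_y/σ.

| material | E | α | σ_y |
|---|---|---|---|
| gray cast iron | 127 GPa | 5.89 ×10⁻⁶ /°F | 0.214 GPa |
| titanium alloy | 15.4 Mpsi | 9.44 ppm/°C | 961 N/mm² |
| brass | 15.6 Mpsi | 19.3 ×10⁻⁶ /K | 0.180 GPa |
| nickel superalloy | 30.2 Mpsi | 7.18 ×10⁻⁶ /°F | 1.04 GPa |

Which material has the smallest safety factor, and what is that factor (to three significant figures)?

In consistent units (E in GPa, α in ×10⁻⁶/K, σ_y in MPa):
  gray cast iron: E = 127.0, α = 10.6, σ_y = 214.0 → σ = 292 MPa, n = 0.732
  titanium alloy: E = 106.2, α = 9.44, σ_y = 961.0 → σ = 218 MPa, n = 4.42
  brass: E = 107.6, α = 19.3, σ_y = 180.0 → σ = 450 MPa, n = 0.400
  nickel superalloy: E = 208.2, α = 12.9, σ_y = 1040 → σ = 584 MPa, n = 1.78
Brass has the lowest safety factor, n = 0.400.

brass, n = 0.400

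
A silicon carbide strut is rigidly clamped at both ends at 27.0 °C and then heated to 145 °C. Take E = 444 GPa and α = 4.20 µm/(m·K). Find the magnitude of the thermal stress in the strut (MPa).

ΔT = 118.0 K. Constrained thermal stress σ = E·α·ΔT = 444.0×10³ MPa × 4.20×10⁻⁶ × 118.0 = 220 MPa (compressive).

220 MPa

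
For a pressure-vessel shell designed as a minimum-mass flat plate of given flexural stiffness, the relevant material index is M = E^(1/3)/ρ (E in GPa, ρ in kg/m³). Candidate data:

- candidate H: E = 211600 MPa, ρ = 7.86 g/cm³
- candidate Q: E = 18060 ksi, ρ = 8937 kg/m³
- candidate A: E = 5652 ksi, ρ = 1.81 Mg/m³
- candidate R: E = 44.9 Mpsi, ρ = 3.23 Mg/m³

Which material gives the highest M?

candidate R

Convert each candidate to consistent units, then evaluate M:
  candidate H: E = 211.6 GPa, ρ = 7860 kg/m³
  candidate Q: E = 124.5 GPa, ρ = 8937 kg/m³
  candidate A: E = 38.97 GPa, ρ = 1810 kg/m³
  candidate R: E = 309.6 GPa, ρ = 3230 kg/m³
  candidate R: M = 2.09×10⁻³
  candidate A: M = 1.87×10⁻³
  candidate H: M = 0.758×10⁻³
  candidate Q: M = 0.559×10⁻³
Highest index: candidate R.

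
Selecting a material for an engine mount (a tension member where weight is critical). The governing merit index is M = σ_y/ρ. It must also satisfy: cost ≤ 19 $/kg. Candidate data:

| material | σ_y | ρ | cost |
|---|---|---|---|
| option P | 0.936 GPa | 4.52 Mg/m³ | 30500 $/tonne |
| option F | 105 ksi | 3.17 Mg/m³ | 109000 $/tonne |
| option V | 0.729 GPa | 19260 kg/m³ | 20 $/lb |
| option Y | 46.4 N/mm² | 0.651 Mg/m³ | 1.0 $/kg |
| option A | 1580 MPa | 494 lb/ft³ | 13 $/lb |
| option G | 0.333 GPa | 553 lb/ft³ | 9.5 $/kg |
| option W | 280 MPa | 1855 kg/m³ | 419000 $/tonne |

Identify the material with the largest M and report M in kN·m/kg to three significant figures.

option Y, M = 71.3 kN·m/kg

Screen on constraints: cost ≤ 19 $/kg. Survivors: option Y, option G.
In SI units:
  option Y: σ_y = 46.40 MPa, ρ = 651.0 kg/m³
  option G: σ_y = 333.0 MPa, ρ = 8858 kg/m³
  option Y: M = 71.3 kN·m/kg
  option G: M = 37.6 kN·m/kg
Highest index: option Y.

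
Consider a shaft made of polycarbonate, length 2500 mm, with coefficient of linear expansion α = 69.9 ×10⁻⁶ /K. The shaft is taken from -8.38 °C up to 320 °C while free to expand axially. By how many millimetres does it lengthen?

ΔT = 320 − (-8.38) = 328.4 K.
ΔL = α·L₀·ΔT = 69.9×10⁻⁶ × 2500 mm × 328.4 K = 57.4 mm.

57.4 mm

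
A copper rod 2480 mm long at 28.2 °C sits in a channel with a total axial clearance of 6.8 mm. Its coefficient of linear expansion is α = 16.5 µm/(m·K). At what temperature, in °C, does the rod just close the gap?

α·L₀·ΔT = 6.8 mm ⇒ ΔT = 6.8 / (16.5×10⁻⁶ × 2480.0) = 166.2 K.
T = 28.2 + 166.2 = 194.4 °C.

194 °C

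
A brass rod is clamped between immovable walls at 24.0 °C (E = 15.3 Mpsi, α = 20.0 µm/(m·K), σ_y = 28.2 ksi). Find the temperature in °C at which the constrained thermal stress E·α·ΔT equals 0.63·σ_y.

82.1 °C

E = 15.3 Mpsi = 105.5 GPa.
σ_y = 28.2 ksi = 194.4 MPa.
E·α·ΔT = 122.5 MPa ⇒ ΔT = 122.5 / (105.5×10³ × 20.0×10⁻⁶) = 58.06 K.
T = 24.0 + 58.06 = 82.06 °C.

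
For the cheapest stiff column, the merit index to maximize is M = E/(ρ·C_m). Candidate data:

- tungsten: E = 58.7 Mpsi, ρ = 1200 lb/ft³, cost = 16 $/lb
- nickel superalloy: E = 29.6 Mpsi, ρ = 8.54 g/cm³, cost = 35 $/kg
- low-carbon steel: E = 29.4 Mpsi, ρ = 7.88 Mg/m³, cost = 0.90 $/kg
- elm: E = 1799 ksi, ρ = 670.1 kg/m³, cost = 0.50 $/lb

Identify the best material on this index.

low-carbon steel

Convert each candidate to consistent units, then evaluate M:
  tungsten: E = 404.7 GPa, ρ = 19220 kg/m³, cost = 35.27 $/kg
  nickel superalloy: E = 204.1 GPa, ρ = 8540 kg/m³, cost = 35.00 $/kg
  low-carbon steel: E = 202.7 GPa, ρ = 7880 kg/m³, cost = 0.9000 $/kg
  elm: E = 12.40 GPa, ρ = 670.1 kg/m³, cost = 1.102 $/kg
  low-carbon steel: M = 28.6 MN·m per $
  elm: M = 16.8 MN·m per $
  nickel superalloy: M = 0.683 MN·m per $
  tungsten: M = 0.597 MN·m per $
The maximum is for low-carbon steel.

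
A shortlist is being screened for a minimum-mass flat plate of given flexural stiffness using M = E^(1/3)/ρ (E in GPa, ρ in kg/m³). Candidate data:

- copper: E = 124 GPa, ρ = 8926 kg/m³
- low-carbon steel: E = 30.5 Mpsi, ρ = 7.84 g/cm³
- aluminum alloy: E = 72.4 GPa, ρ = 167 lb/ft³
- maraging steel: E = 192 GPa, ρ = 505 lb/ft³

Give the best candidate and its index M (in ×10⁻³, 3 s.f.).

Convert each candidate to consistent units, then evaluate M:
  copper: E = 124.0 GPa, ρ = 8926 kg/m³
  low-carbon steel: E = 210.3 GPa, ρ = 7840 kg/m³
  aluminum alloy: E = 72.40 GPa, ρ = 2675 kg/m³
  maraging steel: E = 192.0 GPa, ρ = 8089 kg/m³
  aluminum alloy: M = 1.56×10⁻³
  low-carbon steel: M = 0.759×10⁻³
  maraging steel: M = 0.713×10⁻³
  copper: M = 0.559×10⁻³
Aluminum alloy has the largest M.

aluminum alloy, M = 1.56×10⁻³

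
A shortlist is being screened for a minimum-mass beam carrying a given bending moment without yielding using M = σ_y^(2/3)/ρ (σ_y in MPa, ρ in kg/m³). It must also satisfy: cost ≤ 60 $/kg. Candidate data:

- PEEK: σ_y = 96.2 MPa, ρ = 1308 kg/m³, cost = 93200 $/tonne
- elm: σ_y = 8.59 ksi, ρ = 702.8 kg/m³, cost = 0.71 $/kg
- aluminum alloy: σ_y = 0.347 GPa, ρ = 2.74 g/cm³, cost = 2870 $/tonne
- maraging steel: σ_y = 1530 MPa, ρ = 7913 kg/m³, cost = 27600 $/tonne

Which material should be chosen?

elm

Screen on constraints: cost ≤ 60 $/kg. Survivors: elm, aluminum alloy, maraging steel.
In SI units:
  elm: σ_y = 59.23 MPa, ρ = 702.8 kg/m³
  aluminum alloy: σ_y = 347.0 MPa, ρ = 2740 kg/m³
  maraging steel: σ_y = 1530 MPa, ρ = 7913 kg/m³
  elm: M = 21.6×10⁻³
  aluminum alloy: M = 18.0×10⁻³
  maraging steel: M = 16.8×10⁻³
Elm has the largest M.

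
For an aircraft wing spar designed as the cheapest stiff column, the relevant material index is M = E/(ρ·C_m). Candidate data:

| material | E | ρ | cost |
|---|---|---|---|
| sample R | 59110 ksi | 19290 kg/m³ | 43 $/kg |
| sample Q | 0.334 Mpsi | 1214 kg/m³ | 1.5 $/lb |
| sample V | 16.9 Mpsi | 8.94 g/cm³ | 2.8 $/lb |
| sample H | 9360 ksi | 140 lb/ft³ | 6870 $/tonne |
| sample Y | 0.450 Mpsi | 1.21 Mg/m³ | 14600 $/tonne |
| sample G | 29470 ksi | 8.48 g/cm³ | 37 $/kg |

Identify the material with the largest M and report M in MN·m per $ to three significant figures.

In SI units:
  sample R: E = 407.5 GPa, ρ = 19290 kg/m³, cost = 43.00 $/kg
  sample Q: E = 2.303 GPa, ρ = 1214 kg/m³, cost = 3.307 $/kg
  sample V: E = 116.5 GPa, ρ = 8940 kg/m³, cost = 6.173 $/kg
  sample H: E = 64.53 GPa, ρ = 2243 kg/m³, cost = 6.870 $/kg
  sample Y: E = 3.103 GPa, ρ = 1210 kg/m³, cost = 14.60 $/kg
  sample G: E = 203.2 GPa, ρ = 8480 kg/m³, cost = 37.00 $/kg
  sample H: M = 4.19 MN·m per $
  sample V: M = 2.11 MN·m per $
  sample G: M = 0.648 MN·m per $
  sample Q: M = 0.574 MN·m per $
  sample R: M = 0.491 MN·m per $
  sample Y: M = 0.176 MN·m per $
Highest index: sample H.

sample H, M = 4.19 MN·m per $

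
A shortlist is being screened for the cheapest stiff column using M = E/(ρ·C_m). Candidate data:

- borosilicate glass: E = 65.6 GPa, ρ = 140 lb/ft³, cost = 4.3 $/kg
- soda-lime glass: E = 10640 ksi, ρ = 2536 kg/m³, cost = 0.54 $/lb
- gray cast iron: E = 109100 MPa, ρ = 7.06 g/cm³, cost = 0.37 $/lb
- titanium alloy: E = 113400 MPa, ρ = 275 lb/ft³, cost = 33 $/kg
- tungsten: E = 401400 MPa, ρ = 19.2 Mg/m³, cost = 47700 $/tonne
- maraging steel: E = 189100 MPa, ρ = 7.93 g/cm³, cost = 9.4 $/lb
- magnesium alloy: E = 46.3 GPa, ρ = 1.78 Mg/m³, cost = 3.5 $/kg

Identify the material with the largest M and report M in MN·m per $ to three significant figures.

soda-lime glass, M = 24.3 MN·m per $

After converting to SI:
  borosilicate glass: E = 65.60 GPa, ρ = 2243 kg/m³, cost = 4.300 $/kg
  soda-lime glass: E = 73.36 GPa, ρ = 2536 kg/m³, cost = 1.190 $/kg
  gray cast iron: E = 109.1 GPa, ρ = 7060 kg/m³, cost = 0.8157 $/kg
  titanium alloy: E = 113.4 GPa, ρ = 4405 kg/m³, cost = 33.00 $/kg
  tungsten: E = 401.4 GPa, ρ = 19200 kg/m³, cost = 47.70 $/kg
  maraging steel: E = 189.1 GPa, ρ = 7930 kg/m³, cost = 20.72 $/kg
  magnesium alloy: E = 46.30 GPa, ρ = 1780 kg/m³, cost = 3.500 $/kg
  soda-lime glass: M = 24.3 MN·m per $
  gray cast iron: M = 18.9 MN·m per $
  magnesium alloy: M = 7.43 MN·m per $
  borosilicate glass: M = 6.80 MN·m per $
  maraging steel: M = 1.15 MN·m per $
  titanium alloy: M = 0.780 MN·m per $
  tungsten: M = 0.438 MN·m per $
Soda-lime glass ranks first.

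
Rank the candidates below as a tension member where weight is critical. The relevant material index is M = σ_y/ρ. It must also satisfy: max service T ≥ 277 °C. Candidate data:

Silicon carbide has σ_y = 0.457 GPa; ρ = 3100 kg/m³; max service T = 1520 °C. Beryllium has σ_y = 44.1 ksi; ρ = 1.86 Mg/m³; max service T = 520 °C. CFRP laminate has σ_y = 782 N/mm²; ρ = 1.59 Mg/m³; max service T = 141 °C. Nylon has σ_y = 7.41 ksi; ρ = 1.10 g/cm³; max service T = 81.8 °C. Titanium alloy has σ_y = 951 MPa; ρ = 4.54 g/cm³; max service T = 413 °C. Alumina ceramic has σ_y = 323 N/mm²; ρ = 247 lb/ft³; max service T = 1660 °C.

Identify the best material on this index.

Screen on constraints: max service T ≥ 277 °C. Survivors: silicon carbide, beryllium, titanium alloy, alumina ceramic.
After converting to SI:
  silicon carbide: σ_y = 457.0 MPa, ρ = 3100 kg/m³
  beryllium: σ_y = 304.1 MPa, ρ = 1860 kg/m³
  titanium alloy: σ_y = 951.0 MPa, ρ = 4540 kg/m³
  alumina ceramic: σ_y = 323.0 MPa, ρ = 3957 kg/m³
  titanium alloy: M = 209 kN·m/kg
  beryllium: M = 163 kN·m/kg
  silicon carbide: M = 147 kN·m/kg
  alumina ceramic: M = 81.6 kN·m/kg
Highest index: titanium alloy.

titanium alloy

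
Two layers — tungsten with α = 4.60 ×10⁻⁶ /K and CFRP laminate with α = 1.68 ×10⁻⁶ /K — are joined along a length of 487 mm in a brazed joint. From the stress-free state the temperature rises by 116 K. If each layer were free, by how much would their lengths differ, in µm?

165 µm

Δα = |4.60 − 1.68|×10⁻⁶/K = 2.92×10⁻⁶/K.
ΔL_mismatch = Δα·L·ΔT = 2.92×10⁻⁶ × 487.0 mm × 116.0 K = 165 µm.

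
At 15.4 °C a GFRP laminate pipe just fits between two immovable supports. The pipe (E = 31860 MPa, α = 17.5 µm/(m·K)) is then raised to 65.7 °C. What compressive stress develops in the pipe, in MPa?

E = 31860 MPa = 31.86 GPa.
ΔT = 50.30 K. Constrained thermal stress σ = E·α·ΔT = 31.86×10³ MPa × 17.5×10⁻⁶ × 50.30 = 28.0 MPa (compressive).

28.0 MPa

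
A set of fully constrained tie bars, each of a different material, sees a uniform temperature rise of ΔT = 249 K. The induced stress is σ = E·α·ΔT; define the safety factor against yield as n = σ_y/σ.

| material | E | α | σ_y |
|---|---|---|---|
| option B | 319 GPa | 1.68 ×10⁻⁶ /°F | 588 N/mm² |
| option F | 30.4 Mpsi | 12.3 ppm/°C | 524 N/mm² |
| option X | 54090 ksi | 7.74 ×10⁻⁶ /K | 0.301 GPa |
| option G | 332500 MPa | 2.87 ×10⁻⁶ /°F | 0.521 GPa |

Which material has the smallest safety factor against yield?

option X

With everything in SI (GPa, ×10⁻⁶/K, MPa):
  option B: E = 319.0, α = 3.02, σ_y = 588.0 → σ = 240 MPa, n = 2.45
  option F: E = 209.6, α = 12.3, σ_y = 524.0 → σ = 642 MPa, n = 0.816
  option X: E = 372.9, α = 7.74, σ_y = 301.0 → σ = 719 MPa, n = 0.419
  option G: E = 332.5, α = 5.17, σ_y = 521.0 → σ = 428 MPa, n = 1.22
Smallest n: option X with n = 0.419.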